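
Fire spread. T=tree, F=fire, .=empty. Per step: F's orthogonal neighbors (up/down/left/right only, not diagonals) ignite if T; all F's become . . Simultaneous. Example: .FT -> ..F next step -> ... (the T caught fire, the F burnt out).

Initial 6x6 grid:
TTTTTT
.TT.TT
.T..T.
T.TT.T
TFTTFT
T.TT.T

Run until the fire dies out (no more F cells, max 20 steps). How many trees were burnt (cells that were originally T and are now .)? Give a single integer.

Step 1: +4 fires, +2 burnt (F count now 4)
Step 2: +8 fires, +4 burnt (F count now 8)
Step 3: +0 fires, +8 burnt (F count now 0)
Fire out after step 3
Initially T: 24, now '.': 24
Total burnt (originally-T cells now '.'): 12

Answer: 12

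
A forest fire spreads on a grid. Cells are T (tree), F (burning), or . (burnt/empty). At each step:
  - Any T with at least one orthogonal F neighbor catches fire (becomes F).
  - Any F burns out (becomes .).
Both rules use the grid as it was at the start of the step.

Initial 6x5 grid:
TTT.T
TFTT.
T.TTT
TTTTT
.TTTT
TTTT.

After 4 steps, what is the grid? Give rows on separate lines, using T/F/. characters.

Step 1: 3 trees catch fire, 1 burn out
  TFT.T
  F.FT.
  T.TTT
  TTTTT
  .TTTT
  TTTT.
Step 2: 5 trees catch fire, 3 burn out
  F.F.T
  ...F.
  F.FTT
  TTTTT
  .TTTT
  TTTT.
Step 3: 3 trees catch fire, 5 burn out
  ....T
  .....
  ...FT
  FTFTT
  .TTTT
  TTTT.
Step 4: 4 trees catch fire, 3 burn out
  ....T
  .....
  ....F
  .F.FT
  .TFTT
  TTTT.

....T
.....
....F
.F.FT
.TFTT
TTTT.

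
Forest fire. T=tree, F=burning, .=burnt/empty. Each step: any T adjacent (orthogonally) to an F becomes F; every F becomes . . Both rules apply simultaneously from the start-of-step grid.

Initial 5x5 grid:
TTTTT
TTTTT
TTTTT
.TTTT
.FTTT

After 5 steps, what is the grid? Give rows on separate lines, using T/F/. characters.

Step 1: 2 trees catch fire, 1 burn out
  TTTTT
  TTTTT
  TTTTT
  .FTTT
  ..FTT
Step 2: 3 trees catch fire, 2 burn out
  TTTTT
  TTTTT
  TFTTT
  ..FTT
  ...FT
Step 3: 5 trees catch fire, 3 burn out
  TTTTT
  TFTTT
  F.FTT
  ...FT
  ....F
Step 4: 5 trees catch fire, 5 burn out
  TFTTT
  F.FTT
  ...FT
  ....F
  .....
Step 5: 4 trees catch fire, 5 burn out
  F.FTT
  ...FT
  ....F
  .....
  .....

F.FTT
...FT
....F
.....
.....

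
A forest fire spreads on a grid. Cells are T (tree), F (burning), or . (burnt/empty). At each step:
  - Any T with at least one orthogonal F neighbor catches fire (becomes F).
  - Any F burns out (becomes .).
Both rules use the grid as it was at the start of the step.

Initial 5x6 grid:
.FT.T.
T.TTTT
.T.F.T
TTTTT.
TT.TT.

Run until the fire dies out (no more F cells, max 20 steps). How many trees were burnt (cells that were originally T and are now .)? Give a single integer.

Step 1: +3 fires, +2 burnt (F count now 3)
Step 2: +5 fires, +3 burnt (F count now 5)
Step 3: +4 fires, +5 burnt (F count now 4)
Step 4: +4 fires, +4 burnt (F count now 4)
Step 5: +1 fires, +4 burnt (F count now 1)
Step 6: +0 fires, +1 burnt (F count now 0)
Fire out after step 6
Initially T: 18, now '.': 29
Total burnt (originally-T cells now '.'): 17

Answer: 17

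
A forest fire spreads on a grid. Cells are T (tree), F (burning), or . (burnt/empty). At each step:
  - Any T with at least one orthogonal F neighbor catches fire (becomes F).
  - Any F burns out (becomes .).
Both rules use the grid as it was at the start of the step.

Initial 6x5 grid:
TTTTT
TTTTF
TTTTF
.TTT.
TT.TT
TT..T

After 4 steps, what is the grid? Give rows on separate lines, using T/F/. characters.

Step 1: 3 trees catch fire, 2 burn out
  TTTTF
  TTTF.
  TTTF.
  .TTT.
  TT.TT
  TT..T
Step 2: 4 trees catch fire, 3 burn out
  TTTF.
  TTF..
  TTF..
  .TTF.
  TT.TT
  TT..T
Step 3: 5 trees catch fire, 4 burn out
  TTF..
  TF...
  TF...
  .TF..
  TT.FT
  TT..T
Step 4: 5 trees catch fire, 5 burn out
  TF...
  F....
  F....
  .F...
  TT..F
  TT..T

TF...
F....
F....
.F...
TT..F
TT..T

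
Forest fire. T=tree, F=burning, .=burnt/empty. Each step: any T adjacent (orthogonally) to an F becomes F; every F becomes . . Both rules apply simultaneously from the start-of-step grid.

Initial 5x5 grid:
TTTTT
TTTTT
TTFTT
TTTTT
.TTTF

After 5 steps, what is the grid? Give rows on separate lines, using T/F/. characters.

Step 1: 6 trees catch fire, 2 burn out
  TTTTT
  TTFTT
  TF.FT
  TTFTF
  .TTF.
Step 2: 8 trees catch fire, 6 burn out
  TTFTT
  TF.FT
  F...F
  TF.F.
  .TF..
Step 3: 6 trees catch fire, 8 burn out
  TF.FT
  F...F
  .....
  F....
  .F...
Step 4: 2 trees catch fire, 6 burn out
  F...F
  .....
  .....
  .....
  .....
Step 5: 0 trees catch fire, 2 burn out
  .....
  .....
  .....
  .....
  .....

.....
.....
.....
.....
.....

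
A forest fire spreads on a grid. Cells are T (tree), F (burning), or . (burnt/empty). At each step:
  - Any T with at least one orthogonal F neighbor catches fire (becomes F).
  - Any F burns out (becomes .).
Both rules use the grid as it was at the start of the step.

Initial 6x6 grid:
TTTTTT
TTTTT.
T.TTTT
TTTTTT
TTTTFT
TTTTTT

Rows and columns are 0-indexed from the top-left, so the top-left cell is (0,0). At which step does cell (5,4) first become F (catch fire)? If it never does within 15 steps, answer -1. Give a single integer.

Step 1: cell (5,4)='F' (+4 fires, +1 burnt)
  -> target ignites at step 1
Step 2: cell (5,4)='.' (+6 fires, +4 burnt)
Step 3: cell (5,4)='.' (+6 fires, +6 burnt)
Step 4: cell (5,4)='.' (+6 fires, +6 burnt)
Step 5: cell (5,4)='.' (+5 fires, +6 burnt)
Step 6: cell (5,4)='.' (+3 fires, +5 burnt)
Step 7: cell (5,4)='.' (+2 fires, +3 burnt)
Step 8: cell (5,4)='.' (+1 fires, +2 burnt)
Step 9: cell (5,4)='.' (+0 fires, +1 burnt)
  fire out at step 9

1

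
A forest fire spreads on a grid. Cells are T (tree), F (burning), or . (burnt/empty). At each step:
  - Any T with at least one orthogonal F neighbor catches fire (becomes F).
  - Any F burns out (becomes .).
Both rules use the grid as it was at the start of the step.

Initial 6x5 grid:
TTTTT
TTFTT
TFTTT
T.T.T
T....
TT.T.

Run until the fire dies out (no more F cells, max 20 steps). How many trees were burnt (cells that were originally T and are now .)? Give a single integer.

Answer: 19

Derivation:
Step 1: +5 fires, +2 burnt (F count now 5)
Step 2: +7 fires, +5 burnt (F count now 7)
Step 3: +4 fires, +7 burnt (F count now 4)
Step 4: +2 fires, +4 burnt (F count now 2)
Step 5: +1 fires, +2 burnt (F count now 1)
Step 6: +0 fires, +1 burnt (F count now 0)
Fire out after step 6
Initially T: 20, now '.': 29
Total burnt (originally-T cells now '.'): 19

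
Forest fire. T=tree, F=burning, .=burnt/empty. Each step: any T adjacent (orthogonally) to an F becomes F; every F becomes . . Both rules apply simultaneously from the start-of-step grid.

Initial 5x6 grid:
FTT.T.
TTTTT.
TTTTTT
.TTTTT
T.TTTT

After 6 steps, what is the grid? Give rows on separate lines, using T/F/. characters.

Step 1: 2 trees catch fire, 1 burn out
  .FT.T.
  FTTTT.
  TTTTTT
  .TTTTT
  T.TTTT
Step 2: 3 trees catch fire, 2 burn out
  ..F.T.
  .FTTT.
  FTTTTT
  .TTTTT
  T.TTTT
Step 3: 2 trees catch fire, 3 burn out
  ....T.
  ..FTT.
  .FTTTT
  .TTTTT
  T.TTTT
Step 4: 3 trees catch fire, 2 burn out
  ....T.
  ...FT.
  ..FTTT
  .FTTTT
  T.TTTT
Step 5: 3 trees catch fire, 3 burn out
  ....T.
  ....F.
  ...FTT
  ..FTTT
  T.TTTT
Step 6: 4 trees catch fire, 3 burn out
  ....F.
  ......
  ....FT
  ...FTT
  T.FTTT

....F.
......
....FT
...FTT
T.FTTT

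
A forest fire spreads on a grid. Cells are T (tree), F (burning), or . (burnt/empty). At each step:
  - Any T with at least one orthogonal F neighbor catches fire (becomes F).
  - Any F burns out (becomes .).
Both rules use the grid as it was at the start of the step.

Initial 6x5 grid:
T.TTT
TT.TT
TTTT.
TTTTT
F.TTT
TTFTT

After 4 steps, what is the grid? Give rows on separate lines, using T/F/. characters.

Step 1: 5 trees catch fire, 2 burn out
  T.TTT
  TT.TT
  TTTT.
  FTTTT
  ..FTT
  FF.FT
Step 2: 5 trees catch fire, 5 burn out
  T.TTT
  TT.TT
  FTTT.
  .FFTT
  ...FT
  ....F
Step 3: 5 trees catch fire, 5 burn out
  T.TTT
  FT.TT
  .FFT.
  ...FT
  ....F
  .....
Step 4: 4 trees catch fire, 5 burn out
  F.TTT
  .F.TT
  ...F.
  ....F
  .....
  .....

F.TTT
.F.TT
...F.
....F
.....
.....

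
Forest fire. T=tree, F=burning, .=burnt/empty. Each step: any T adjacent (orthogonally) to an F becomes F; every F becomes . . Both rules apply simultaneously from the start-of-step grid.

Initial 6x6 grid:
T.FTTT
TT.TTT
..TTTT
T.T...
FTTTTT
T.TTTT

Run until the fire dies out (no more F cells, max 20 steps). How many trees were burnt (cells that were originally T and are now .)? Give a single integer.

Answer: 22

Derivation:
Step 1: +4 fires, +2 burnt (F count now 4)
Step 2: +3 fires, +4 burnt (F count now 3)
Step 3: +6 fires, +3 burnt (F count now 6)
Step 4: +5 fires, +6 burnt (F count now 5)
Step 5: +3 fires, +5 burnt (F count now 3)
Step 6: +1 fires, +3 burnt (F count now 1)
Step 7: +0 fires, +1 burnt (F count now 0)
Fire out after step 7
Initially T: 25, now '.': 33
Total burnt (originally-T cells now '.'): 22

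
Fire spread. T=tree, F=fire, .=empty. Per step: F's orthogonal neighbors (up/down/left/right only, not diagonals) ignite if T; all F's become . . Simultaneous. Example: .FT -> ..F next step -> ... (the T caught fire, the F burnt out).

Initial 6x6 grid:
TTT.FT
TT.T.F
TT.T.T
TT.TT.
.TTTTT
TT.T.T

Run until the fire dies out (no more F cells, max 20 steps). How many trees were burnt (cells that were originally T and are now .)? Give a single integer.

Step 1: +2 fires, +2 burnt (F count now 2)
Step 2: +0 fires, +2 burnt (F count now 0)
Fire out after step 2
Initially T: 24, now '.': 14
Total burnt (originally-T cells now '.'): 2

Answer: 2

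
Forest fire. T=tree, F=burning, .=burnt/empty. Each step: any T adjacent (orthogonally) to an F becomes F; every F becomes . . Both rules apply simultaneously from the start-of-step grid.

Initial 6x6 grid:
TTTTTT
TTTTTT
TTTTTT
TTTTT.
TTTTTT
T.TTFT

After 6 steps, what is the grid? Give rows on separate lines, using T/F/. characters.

Step 1: 3 trees catch fire, 1 burn out
  TTTTTT
  TTTTTT
  TTTTTT
  TTTTT.
  TTTTFT
  T.TF.F
Step 2: 4 trees catch fire, 3 burn out
  TTTTTT
  TTTTTT
  TTTTTT
  TTTTF.
  TTTF.F
  T.F...
Step 3: 3 trees catch fire, 4 burn out
  TTTTTT
  TTTTTT
  TTTTFT
  TTTF..
  TTF...
  T.....
Step 4: 5 trees catch fire, 3 burn out
  TTTTTT
  TTTTFT
  TTTF.F
  TTF...
  TF....
  T.....
Step 5: 6 trees catch fire, 5 burn out
  TTTTFT
  TTTF.F
  TTF...
  TF....
  F.....
  T.....
Step 6: 6 trees catch fire, 6 burn out
  TTTF.F
  TTF...
  TF....
  F.....
  ......
  F.....

TTTF.F
TTF...
TF....
F.....
......
F.....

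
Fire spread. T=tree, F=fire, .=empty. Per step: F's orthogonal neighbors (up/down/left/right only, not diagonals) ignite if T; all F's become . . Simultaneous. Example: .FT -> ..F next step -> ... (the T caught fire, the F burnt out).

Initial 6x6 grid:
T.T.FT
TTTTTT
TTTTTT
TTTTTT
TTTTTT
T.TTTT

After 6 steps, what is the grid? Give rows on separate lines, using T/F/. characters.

Step 1: 2 trees catch fire, 1 burn out
  T.T..F
  TTTTFT
  TTTTTT
  TTTTTT
  TTTTTT
  T.TTTT
Step 2: 3 trees catch fire, 2 burn out
  T.T...
  TTTF.F
  TTTTFT
  TTTTTT
  TTTTTT
  T.TTTT
Step 3: 4 trees catch fire, 3 burn out
  T.T...
  TTF...
  TTTF.F
  TTTTFT
  TTTTTT
  T.TTTT
Step 4: 6 trees catch fire, 4 burn out
  T.F...
  TF....
  TTF...
  TTTF.F
  TTTTFT
  T.TTTT
Step 5: 6 trees catch fire, 6 burn out
  T.....
  F.....
  TF....
  TTF...
  TTTF.F
  T.TTFT
Step 6: 6 trees catch fire, 6 burn out
  F.....
  ......
  F.....
  TF....
  TTF...
  T.TF.F

F.....
......
F.....
TF....
TTF...
T.TF.F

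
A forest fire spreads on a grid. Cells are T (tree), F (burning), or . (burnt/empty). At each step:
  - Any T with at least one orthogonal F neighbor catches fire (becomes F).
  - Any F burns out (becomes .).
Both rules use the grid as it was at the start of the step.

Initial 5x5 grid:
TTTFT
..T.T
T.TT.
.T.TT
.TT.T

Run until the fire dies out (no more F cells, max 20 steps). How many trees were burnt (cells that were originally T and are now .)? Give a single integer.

Step 1: +2 fires, +1 burnt (F count now 2)
Step 2: +3 fires, +2 burnt (F count now 3)
Step 3: +2 fires, +3 burnt (F count now 2)
Step 4: +1 fires, +2 burnt (F count now 1)
Step 5: +1 fires, +1 burnt (F count now 1)
Step 6: +1 fires, +1 burnt (F count now 1)
Step 7: +1 fires, +1 burnt (F count now 1)
Step 8: +0 fires, +1 burnt (F count now 0)
Fire out after step 8
Initially T: 15, now '.': 21
Total burnt (originally-T cells now '.'): 11

Answer: 11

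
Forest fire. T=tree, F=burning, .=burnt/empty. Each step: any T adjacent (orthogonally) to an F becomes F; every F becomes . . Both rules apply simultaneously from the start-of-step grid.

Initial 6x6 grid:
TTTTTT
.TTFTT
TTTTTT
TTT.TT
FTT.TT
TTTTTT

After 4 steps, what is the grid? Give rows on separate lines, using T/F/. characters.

Step 1: 7 trees catch fire, 2 burn out
  TTTFTT
  .TF.FT
  TTTFTT
  FTT.TT
  .FT.TT
  FTTTTT
Step 2: 10 trees catch fire, 7 burn out
  TTF.FT
  .F...F
  FTF.FT
  .FT.TT
  ..F.TT
  .FTTTT
Step 3: 7 trees catch fire, 10 burn out
  TF...F
  ......
  .F...F
  ..F.FT
  ....TT
  ..FTTT
Step 4: 4 trees catch fire, 7 burn out
  F.....
  ......
  ......
  .....F
  ....FT
  ...FTT

F.....
......
......
.....F
....FT
...FTT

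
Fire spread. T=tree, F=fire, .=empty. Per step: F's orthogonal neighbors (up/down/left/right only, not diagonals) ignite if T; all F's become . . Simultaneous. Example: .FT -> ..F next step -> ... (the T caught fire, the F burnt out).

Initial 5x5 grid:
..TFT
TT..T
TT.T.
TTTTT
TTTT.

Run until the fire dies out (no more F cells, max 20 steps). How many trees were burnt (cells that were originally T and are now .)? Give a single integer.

Step 1: +2 fires, +1 burnt (F count now 2)
Step 2: +1 fires, +2 burnt (F count now 1)
Step 3: +0 fires, +1 burnt (F count now 0)
Fire out after step 3
Initially T: 17, now '.': 11
Total burnt (originally-T cells now '.'): 3

Answer: 3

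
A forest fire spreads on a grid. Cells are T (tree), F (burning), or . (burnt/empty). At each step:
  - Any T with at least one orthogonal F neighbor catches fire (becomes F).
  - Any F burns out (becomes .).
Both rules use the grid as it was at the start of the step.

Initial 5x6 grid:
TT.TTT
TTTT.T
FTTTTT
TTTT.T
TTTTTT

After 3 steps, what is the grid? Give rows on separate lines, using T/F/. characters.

Step 1: 3 trees catch fire, 1 burn out
  TT.TTT
  FTTT.T
  .FTTTT
  FTTT.T
  TTTTTT
Step 2: 5 trees catch fire, 3 burn out
  FT.TTT
  .FTT.T
  ..FTTT
  .FTT.T
  FTTTTT
Step 3: 5 trees catch fire, 5 burn out
  .F.TTT
  ..FT.T
  ...FTT
  ..FT.T
  .FTTTT

.F.TTT
..FT.T
...FTT
..FT.T
.FTTTT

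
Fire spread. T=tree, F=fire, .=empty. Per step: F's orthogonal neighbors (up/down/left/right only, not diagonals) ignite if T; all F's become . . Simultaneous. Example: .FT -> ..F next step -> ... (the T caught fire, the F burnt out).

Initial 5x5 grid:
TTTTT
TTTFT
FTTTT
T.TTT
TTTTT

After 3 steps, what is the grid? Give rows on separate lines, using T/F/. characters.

Step 1: 7 trees catch fire, 2 burn out
  TTTFT
  FTF.F
  .FTFT
  F.TTT
  TTTTT
Step 2: 8 trees catch fire, 7 burn out
  FTF.F
  .F...
  ..F.F
  ..TFT
  FTTTT
Step 3: 5 trees catch fire, 8 burn out
  .F...
  .....
  .....
  ..F.F
  .FTFT

.F...
.....
.....
..F.F
.FTFT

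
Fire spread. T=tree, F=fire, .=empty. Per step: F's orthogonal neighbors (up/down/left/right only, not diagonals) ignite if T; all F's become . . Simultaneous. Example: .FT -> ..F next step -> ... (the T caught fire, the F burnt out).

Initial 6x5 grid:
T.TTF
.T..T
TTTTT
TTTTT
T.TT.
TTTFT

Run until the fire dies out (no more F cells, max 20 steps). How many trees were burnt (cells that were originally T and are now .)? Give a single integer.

Answer: 21

Derivation:
Step 1: +5 fires, +2 burnt (F count now 5)
Step 2: +5 fires, +5 burnt (F count now 5)
Step 3: +4 fires, +5 burnt (F count now 4)
Step 4: +3 fires, +4 burnt (F count now 3)
Step 5: +2 fires, +3 burnt (F count now 2)
Step 6: +2 fires, +2 burnt (F count now 2)
Step 7: +0 fires, +2 burnt (F count now 0)
Fire out after step 7
Initially T: 22, now '.': 29
Total burnt (originally-T cells now '.'): 21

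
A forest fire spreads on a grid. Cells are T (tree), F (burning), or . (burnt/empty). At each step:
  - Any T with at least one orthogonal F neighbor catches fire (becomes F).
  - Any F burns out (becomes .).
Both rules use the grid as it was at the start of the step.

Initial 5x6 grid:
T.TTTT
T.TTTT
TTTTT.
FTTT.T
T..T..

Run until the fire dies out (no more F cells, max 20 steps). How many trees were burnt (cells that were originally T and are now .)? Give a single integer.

Answer: 20

Derivation:
Step 1: +3 fires, +1 burnt (F count now 3)
Step 2: +3 fires, +3 burnt (F count now 3)
Step 3: +3 fires, +3 burnt (F count now 3)
Step 4: +3 fires, +3 burnt (F count now 3)
Step 5: +3 fires, +3 burnt (F count now 3)
Step 6: +2 fires, +3 burnt (F count now 2)
Step 7: +2 fires, +2 burnt (F count now 2)
Step 8: +1 fires, +2 burnt (F count now 1)
Step 9: +0 fires, +1 burnt (F count now 0)
Fire out after step 9
Initially T: 21, now '.': 29
Total burnt (originally-T cells now '.'): 20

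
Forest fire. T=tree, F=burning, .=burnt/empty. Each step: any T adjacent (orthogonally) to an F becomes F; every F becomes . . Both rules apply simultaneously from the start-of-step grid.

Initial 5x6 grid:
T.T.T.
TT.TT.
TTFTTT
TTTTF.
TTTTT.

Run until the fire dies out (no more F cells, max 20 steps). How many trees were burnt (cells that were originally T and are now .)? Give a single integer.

Answer: 20

Derivation:
Step 1: +6 fires, +2 burnt (F count now 6)
Step 2: +8 fires, +6 burnt (F count now 8)
Step 3: +4 fires, +8 burnt (F count now 4)
Step 4: +2 fires, +4 burnt (F count now 2)
Step 5: +0 fires, +2 burnt (F count now 0)
Fire out after step 5
Initially T: 21, now '.': 29
Total burnt (originally-T cells now '.'): 20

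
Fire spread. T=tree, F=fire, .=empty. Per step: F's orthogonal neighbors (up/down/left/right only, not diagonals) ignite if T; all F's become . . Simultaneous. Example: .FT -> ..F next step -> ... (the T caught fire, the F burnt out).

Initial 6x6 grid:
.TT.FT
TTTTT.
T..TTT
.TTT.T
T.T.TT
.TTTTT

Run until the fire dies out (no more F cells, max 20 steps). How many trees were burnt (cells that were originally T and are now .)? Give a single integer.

Step 1: +2 fires, +1 burnt (F count now 2)
Step 2: +2 fires, +2 burnt (F count now 2)
Step 3: +3 fires, +2 burnt (F count now 3)
Step 4: +4 fires, +3 burnt (F count now 4)
Step 5: +4 fires, +4 burnt (F count now 4)
Step 6: +5 fires, +4 burnt (F count now 5)
Step 7: +2 fires, +5 burnt (F count now 2)
Step 8: +2 fires, +2 burnt (F count now 2)
Step 9: +0 fires, +2 burnt (F count now 0)
Fire out after step 9
Initially T: 25, now '.': 35
Total burnt (originally-T cells now '.'): 24

Answer: 24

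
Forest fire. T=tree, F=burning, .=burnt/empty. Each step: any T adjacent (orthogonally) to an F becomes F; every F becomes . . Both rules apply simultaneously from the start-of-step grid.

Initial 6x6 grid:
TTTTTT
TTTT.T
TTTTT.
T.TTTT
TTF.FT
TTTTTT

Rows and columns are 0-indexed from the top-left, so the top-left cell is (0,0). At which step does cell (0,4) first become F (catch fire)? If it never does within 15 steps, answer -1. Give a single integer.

Step 1: cell (0,4)='T' (+6 fires, +2 burnt)
Step 2: cell (0,4)='T' (+8 fires, +6 burnt)
Step 3: cell (0,4)='T' (+5 fires, +8 burnt)
Step 4: cell (0,4)='T' (+4 fires, +5 burnt)
Step 5: cell (0,4)='T' (+3 fires, +4 burnt)
Step 6: cell (0,4)='F' (+2 fires, +3 burnt)
  -> target ignites at step 6
Step 7: cell (0,4)='.' (+1 fires, +2 burnt)
Step 8: cell (0,4)='.' (+1 fires, +1 burnt)
Step 9: cell (0,4)='.' (+0 fires, +1 burnt)
  fire out at step 9

6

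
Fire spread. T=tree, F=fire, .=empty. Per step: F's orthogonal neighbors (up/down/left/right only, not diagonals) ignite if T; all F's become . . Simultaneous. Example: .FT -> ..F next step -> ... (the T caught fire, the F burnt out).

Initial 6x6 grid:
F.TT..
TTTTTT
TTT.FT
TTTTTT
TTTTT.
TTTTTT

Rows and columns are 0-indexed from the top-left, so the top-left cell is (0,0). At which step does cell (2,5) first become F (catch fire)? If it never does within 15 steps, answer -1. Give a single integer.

Step 1: cell (2,5)='F' (+4 fires, +2 burnt)
  -> target ignites at step 1
Step 2: cell (2,5)='.' (+7 fires, +4 burnt)
Step 3: cell (2,5)='.' (+7 fires, +7 burnt)
Step 4: cell (2,5)='.' (+7 fires, +7 burnt)
Step 5: cell (2,5)='.' (+3 fires, +7 burnt)
Step 6: cell (2,5)='.' (+1 fires, +3 burnt)
Step 7: cell (2,5)='.' (+0 fires, +1 burnt)
  fire out at step 7

1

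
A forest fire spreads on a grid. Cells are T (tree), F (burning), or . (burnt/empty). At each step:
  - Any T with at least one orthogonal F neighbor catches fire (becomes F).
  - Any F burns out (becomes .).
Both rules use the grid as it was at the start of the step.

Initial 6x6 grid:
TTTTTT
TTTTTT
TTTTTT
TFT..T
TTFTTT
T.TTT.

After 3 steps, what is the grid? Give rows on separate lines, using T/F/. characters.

Step 1: 6 trees catch fire, 2 burn out
  TTTTTT
  TTTTTT
  TFTTTT
  F.F..T
  TF.FTT
  T.FTT.
Step 2: 6 trees catch fire, 6 burn out
  TTTTTT
  TFTTTT
  F.FTTT
  .....T
  F...FT
  T..FT.
Step 3: 7 trees catch fire, 6 burn out
  TFTTTT
  F.FTTT
  ...FTT
  .....T
  .....F
  F...F.

TFTTTT
F.FTTT
...FTT
.....T
.....F
F...F.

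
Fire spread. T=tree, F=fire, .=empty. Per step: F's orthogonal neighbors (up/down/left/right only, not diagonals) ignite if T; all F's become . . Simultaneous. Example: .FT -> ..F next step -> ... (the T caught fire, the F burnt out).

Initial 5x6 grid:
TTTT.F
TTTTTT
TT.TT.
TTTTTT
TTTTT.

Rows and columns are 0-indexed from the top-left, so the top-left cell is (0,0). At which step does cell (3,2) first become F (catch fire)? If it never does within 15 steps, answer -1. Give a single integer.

Step 1: cell (3,2)='T' (+1 fires, +1 burnt)
Step 2: cell (3,2)='T' (+1 fires, +1 burnt)
Step 3: cell (3,2)='T' (+2 fires, +1 burnt)
Step 4: cell (3,2)='T' (+4 fires, +2 burnt)
Step 5: cell (3,2)='T' (+5 fires, +4 burnt)
Step 6: cell (3,2)='F' (+5 fires, +5 burnt)
  -> target ignites at step 6
Step 7: cell (3,2)='.' (+4 fires, +5 burnt)
Step 8: cell (3,2)='.' (+2 fires, +4 burnt)
Step 9: cell (3,2)='.' (+1 fires, +2 burnt)
Step 10: cell (3,2)='.' (+0 fires, +1 burnt)
  fire out at step 10

6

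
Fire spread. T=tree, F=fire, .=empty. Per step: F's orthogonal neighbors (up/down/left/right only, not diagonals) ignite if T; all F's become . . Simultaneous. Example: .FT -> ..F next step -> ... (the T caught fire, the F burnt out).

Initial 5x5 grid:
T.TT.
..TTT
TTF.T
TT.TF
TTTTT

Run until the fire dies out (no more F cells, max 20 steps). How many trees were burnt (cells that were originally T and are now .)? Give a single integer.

Answer: 16

Derivation:
Step 1: +5 fires, +2 burnt (F count now 5)
Step 2: +6 fires, +5 burnt (F count now 6)
Step 3: +4 fires, +6 burnt (F count now 4)
Step 4: +1 fires, +4 burnt (F count now 1)
Step 5: +0 fires, +1 burnt (F count now 0)
Fire out after step 5
Initially T: 17, now '.': 24
Total burnt (originally-T cells now '.'): 16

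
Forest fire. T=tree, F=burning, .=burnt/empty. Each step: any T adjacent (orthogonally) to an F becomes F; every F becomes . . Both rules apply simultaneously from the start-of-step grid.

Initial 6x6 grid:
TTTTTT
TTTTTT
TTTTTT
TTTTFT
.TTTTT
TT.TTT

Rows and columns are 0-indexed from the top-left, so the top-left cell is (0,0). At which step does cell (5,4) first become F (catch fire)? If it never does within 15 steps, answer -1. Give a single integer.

Step 1: cell (5,4)='T' (+4 fires, +1 burnt)
Step 2: cell (5,4)='F' (+7 fires, +4 burnt)
  -> target ignites at step 2
Step 3: cell (5,4)='.' (+8 fires, +7 burnt)
Step 4: cell (5,4)='.' (+6 fires, +8 burnt)
Step 5: cell (5,4)='.' (+4 fires, +6 burnt)
Step 6: cell (5,4)='.' (+3 fires, +4 burnt)
Step 7: cell (5,4)='.' (+1 fires, +3 burnt)
Step 8: cell (5,4)='.' (+0 fires, +1 burnt)
  fire out at step 8

2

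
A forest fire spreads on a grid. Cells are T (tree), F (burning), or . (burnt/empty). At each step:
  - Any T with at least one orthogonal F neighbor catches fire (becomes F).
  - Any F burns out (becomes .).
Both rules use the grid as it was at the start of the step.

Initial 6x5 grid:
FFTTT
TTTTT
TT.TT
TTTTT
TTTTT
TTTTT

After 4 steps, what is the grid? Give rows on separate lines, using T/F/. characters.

Step 1: 3 trees catch fire, 2 burn out
  ..FTT
  FFTTT
  TT.TT
  TTTTT
  TTTTT
  TTTTT
Step 2: 4 trees catch fire, 3 burn out
  ...FT
  ..FTT
  FF.TT
  TTTTT
  TTTTT
  TTTTT
Step 3: 4 trees catch fire, 4 burn out
  ....F
  ...FT
  ...TT
  FFTTT
  TTTTT
  TTTTT
Step 4: 5 trees catch fire, 4 burn out
  .....
  ....F
  ...FT
  ..FTT
  FFTTT
  TTTTT

.....
....F
...FT
..FTT
FFTTT
TTTTT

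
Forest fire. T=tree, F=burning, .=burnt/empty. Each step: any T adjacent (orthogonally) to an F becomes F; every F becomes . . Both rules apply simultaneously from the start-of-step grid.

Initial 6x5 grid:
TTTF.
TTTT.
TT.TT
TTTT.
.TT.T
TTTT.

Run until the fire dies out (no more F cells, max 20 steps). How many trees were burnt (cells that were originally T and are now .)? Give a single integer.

Step 1: +2 fires, +1 burnt (F count now 2)
Step 2: +3 fires, +2 burnt (F count now 3)
Step 3: +4 fires, +3 burnt (F count now 4)
Step 4: +3 fires, +4 burnt (F count now 3)
Step 5: +3 fires, +3 burnt (F count now 3)
Step 6: +3 fires, +3 burnt (F count now 3)
Step 7: +2 fires, +3 burnt (F count now 2)
Step 8: +1 fires, +2 burnt (F count now 1)
Step 9: +0 fires, +1 burnt (F count now 0)
Fire out after step 9
Initially T: 22, now '.': 29
Total burnt (originally-T cells now '.'): 21

Answer: 21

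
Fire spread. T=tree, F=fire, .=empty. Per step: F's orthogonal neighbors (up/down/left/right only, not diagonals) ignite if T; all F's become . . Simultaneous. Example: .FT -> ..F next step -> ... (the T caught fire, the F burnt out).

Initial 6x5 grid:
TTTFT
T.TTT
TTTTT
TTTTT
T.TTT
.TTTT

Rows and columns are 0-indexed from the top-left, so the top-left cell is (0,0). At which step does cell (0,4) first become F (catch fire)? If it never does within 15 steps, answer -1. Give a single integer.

Step 1: cell (0,4)='F' (+3 fires, +1 burnt)
  -> target ignites at step 1
Step 2: cell (0,4)='.' (+4 fires, +3 burnt)
Step 3: cell (0,4)='.' (+4 fires, +4 burnt)
Step 4: cell (0,4)='.' (+5 fires, +4 burnt)
Step 5: cell (0,4)='.' (+5 fires, +5 burnt)
Step 6: cell (0,4)='.' (+3 fires, +5 burnt)
Step 7: cell (0,4)='.' (+2 fires, +3 burnt)
Step 8: cell (0,4)='.' (+0 fires, +2 burnt)
  fire out at step 8

1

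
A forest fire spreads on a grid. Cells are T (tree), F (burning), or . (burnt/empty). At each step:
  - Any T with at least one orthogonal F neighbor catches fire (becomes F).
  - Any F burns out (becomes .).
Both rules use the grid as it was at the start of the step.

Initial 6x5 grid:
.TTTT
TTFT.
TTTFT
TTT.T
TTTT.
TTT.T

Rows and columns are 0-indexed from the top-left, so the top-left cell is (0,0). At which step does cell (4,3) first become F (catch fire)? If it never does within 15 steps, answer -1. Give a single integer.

Step 1: cell (4,3)='T' (+5 fires, +2 burnt)
Step 2: cell (4,3)='T' (+6 fires, +5 burnt)
Step 3: cell (4,3)='T' (+4 fires, +6 burnt)
Step 4: cell (4,3)='F' (+4 fires, +4 burnt)
  -> target ignites at step 4
Step 5: cell (4,3)='.' (+2 fires, +4 burnt)
Step 6: cell (4,3)='.' (+1 fires, +2 burnt)
Step 7: cell (4,3)='.' (+0 fires, +1 burnt)
  fire out at step 7

4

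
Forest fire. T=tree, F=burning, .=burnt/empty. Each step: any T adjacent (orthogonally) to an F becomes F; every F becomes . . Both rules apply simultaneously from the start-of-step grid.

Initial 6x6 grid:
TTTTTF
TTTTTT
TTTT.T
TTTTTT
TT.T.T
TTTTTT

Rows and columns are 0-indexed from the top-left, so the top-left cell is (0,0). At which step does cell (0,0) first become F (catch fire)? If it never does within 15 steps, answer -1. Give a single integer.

Step 1: cell (0,0)='T' (+2 fires, +1 burnt)
Step 2: cell (0,0)='T' (+3 fires, +2 burnt)
Step 3: cell (0,0)='T' (+3 fires, +3 burnt)
Step 4: cell (0,0)='T' (+5 fires, +3 burnt)
Step 5: cell (0,0)='F' (+5 fires, +5 burnt)
  -> target ignites at step 5
Step 6: cell (0,0)='.' (+5 fires, +5 burnt)
Step 7: cell (0,0)='.' (+3 fires, +5 burnt)
Step 8: cell (0,0)='.' (+3 fires, +3 burnt)
Step 9: cell (0,0)='.' (+2 fires, +3 burnt)
Step 10: cell (0,0)='.' (+1 fires, +2 burnt)
Step 11: cell (0,0)='.' (+0 fires, +1 burnt)
  fire out at step 11

5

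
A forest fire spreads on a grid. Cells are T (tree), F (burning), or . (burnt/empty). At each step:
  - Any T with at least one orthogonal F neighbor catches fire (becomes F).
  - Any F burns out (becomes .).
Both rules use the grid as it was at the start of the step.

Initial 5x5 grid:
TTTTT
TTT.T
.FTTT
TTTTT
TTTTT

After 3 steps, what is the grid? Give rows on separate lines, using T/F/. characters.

Step 1: 3 trees catch fire, 1 burn out
  TTTTT
  TFT.T
  ..FTT
  TFTTT
  TTTTT
Step 2: 7 trees catch fire, 3 burn out
  TFTTT
  F.F.T
  ...FT
  F.FTT
  TFTTT
Step 3: 6 trees catch fire, 7 burn out
  F.FTT
  ....T
  ....F
  ...FT
  F.FTT

F.FTT
....T
....F
...FT
F.FTT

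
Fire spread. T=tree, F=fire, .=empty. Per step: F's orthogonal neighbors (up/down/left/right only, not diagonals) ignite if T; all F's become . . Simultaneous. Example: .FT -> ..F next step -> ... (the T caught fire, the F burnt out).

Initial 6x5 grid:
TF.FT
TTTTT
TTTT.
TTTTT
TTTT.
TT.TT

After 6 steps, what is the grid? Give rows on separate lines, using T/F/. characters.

Step 1: 4 trees catch fire, 2 burn out
  F...F
  TFTFT
  TTTT.
  TTTTT
  TTTT.
  TT.TT
Step 2: 5 trees catch fire, 4 burn out
  .....
  F.F.F
  TFTF.
  TTTTT
  TTTT.
  TT.TT
Step 3: 4 trees catch fire, 5 burn out
  .....
  .....
  F.F..
  TFTFT
  TTTT.
  TT.TT
Step 4: 5 trees catch fire, 4 burn out
  .....
  .....
  .....
  F.F.F
  TFTF.
  TT.TT
Step 5: 4 trees catch fire, 5 burn out
  .....
  .....
  .....
  .....
  F.F..
  TF.FT
Step 6: 2 trees catch fire, 4 burn out
  .....
  .....
  .....
  .....
  .....
  F...F

.....
.....
.....
.....
.....
F...F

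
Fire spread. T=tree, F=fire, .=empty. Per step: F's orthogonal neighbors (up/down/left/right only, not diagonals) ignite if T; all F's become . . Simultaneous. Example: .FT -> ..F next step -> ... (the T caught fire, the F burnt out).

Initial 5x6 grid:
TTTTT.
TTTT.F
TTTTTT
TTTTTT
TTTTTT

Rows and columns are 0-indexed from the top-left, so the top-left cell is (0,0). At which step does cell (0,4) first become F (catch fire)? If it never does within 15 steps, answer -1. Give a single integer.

Step 1: cell (0,4)='T' (+1 fires, +1 burnt)
Step 2: cell (0,4)='T' (+2 fires, +1 burnt)
Step 3: cell (0,4)='T' (+3 fires, +2 burnt)
Step 4: cell (0,4)='T' (+4 fires, +3 burnt)
Step 5: cell (0,4)='T' (+5 fires, +4 burnt)
Step 6: cell (0,4)='F' (+6 fires, +5 burnt)
  -> target ignites at step 6
Step 7: cell (0,4)='.' (+4 fires, +6 burnt)
Step 8: cell (0,4)='.' (+2 fires, +4 burnt)
Step 9: cell (0,4)='.' (+0 fires, +2 burnt)
  fire out at step 9

6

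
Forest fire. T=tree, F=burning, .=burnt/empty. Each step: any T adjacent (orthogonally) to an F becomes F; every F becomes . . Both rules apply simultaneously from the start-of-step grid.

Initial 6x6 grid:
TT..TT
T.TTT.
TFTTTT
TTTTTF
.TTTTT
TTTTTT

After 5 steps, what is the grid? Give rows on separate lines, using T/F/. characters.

Step 1: 6 trees catch fire, 2 burn out
  TT..TT
  T.TTT.
  F.FTTF
  TFTTF.
  .TTTTF
  TTTTTT
Step 2: 10 trees catch fire, 6 burn out
  TT..TT
  F.FTT.
  ...FF.
  F.FF..
  .FTTF.
  TTTTTF
Step 3: 7 trees catch fire, 10 burn out
  FT..TT
  ...FF.
  ......
  ......
  ..FF..
  TFTTF.
Step 4: 5 trees catch fire, 7 burn out
  .F..FT
  ......
  ......
  ......
  ......
  F.FF..
Step 5: 1 trees catch fire, 5 burn out
  .....F
  ......
  ......
  ......
  ......
  ......

.....F
......
......
......
......
......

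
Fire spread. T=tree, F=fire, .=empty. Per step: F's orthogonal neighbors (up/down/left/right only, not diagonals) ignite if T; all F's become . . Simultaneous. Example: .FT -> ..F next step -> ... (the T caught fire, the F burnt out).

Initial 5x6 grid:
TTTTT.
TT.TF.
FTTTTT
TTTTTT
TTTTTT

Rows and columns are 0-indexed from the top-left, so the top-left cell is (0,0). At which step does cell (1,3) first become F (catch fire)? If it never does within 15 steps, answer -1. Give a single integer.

Step 1: cell (1,3)='F' (+6 fires, +2 burnt)
  -> target ignites at step 1
Step 2: cell (1,3)='.' (+9 fires, +6 burnt)
Step 3: cell (1,3)='.' (+7 fires, +9 burnt)
Step 4: cell (1,3)='.' (+3 fires, +7 burnt)
Step 5: cell (1,3)='.' (+0 fires, +3 burnt)
  fire out at step 5

1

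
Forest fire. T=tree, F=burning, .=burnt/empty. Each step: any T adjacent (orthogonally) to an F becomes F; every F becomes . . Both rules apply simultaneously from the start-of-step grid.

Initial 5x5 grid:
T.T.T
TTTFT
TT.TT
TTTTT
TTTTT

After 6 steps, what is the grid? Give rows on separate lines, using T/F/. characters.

Step 1: 3 trees catch fire, 1 burn out
  T.T.T
  TTF.F
  TT.FT
  TTTTT
  TTTTT
Step 2: 5 trees catch fire, 3 burn out
  T.F.F
  TF...
  TT..F
  TTTFT
  TTTTT
Step 3: 5 trees catch fire, 5 burn out
  T....
  F....
  TF...
  TTF.F
  TTTFT
Step 4: 5 trees catch fire, 5 burn out
  F....
  .....
  F....
  TF...
  TTF.F
Step 5: 2 trees catch fire, 5 burn out
  .....
  .....
  .....
  F....
  TF...
Step 6: 1 trees catch fire, 2 burn out
  .....
  .....
  .....
  .....
  F....

.....
.....
.....
.....
F....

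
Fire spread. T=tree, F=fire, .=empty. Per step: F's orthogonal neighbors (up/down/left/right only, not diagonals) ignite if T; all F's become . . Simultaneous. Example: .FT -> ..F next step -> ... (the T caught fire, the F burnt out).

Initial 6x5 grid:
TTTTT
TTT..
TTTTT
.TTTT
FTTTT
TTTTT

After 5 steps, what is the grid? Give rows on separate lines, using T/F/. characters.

Step 1: 2 trees catch fire, 1 burn out
  TTTTT
  TTT..
  TTTTT
  .TTTT
  .FTTT
  FTTTT
Step 2: 3 trees catch fire, 2 burn out
  TTTTT
  TTT..
  TTTTT
  .FTTT
  ..FTT
  .FTTT
Step 3: 4 trees catch fire, 3 burn out
  TTTTT
  TTT..
  TFTTT
  ..FTT
  ...FT
  ..FTT
Step 4: 6 trees catch fire, 4 burn out
  TTTTT
  TFT..
  F.FTT
  ...FT
  ....F
  ...FT
Step 5: 6 trees catch fire, 6 burn out
  TFTTT
  F.F..
  ...FT
  ....F
  .....
  ....F

TFTTT
F.F..
...FT
....F
.....
....F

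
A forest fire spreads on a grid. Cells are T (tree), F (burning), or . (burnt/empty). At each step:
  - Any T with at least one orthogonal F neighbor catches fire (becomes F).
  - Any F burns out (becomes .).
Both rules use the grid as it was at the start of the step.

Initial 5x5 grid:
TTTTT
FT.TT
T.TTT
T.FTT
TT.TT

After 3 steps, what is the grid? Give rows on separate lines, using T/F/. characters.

Step 1: 5 trees catch fire, 2 burn out
  FTTTT
  .F.TT
  F.FTT
  T..FT
  TT.TT
Step 2: 5 trees catch fire, 5 burn out
  .FTTT
  ...TT
  ...FT
  F...F
  TT.FT
Step 3: 5 trees catch fire, 5 burn out
  ..FTT
  ...FT
  ....F
  .....
  FT..F

..FTT
...FT
....F
.....
FT..F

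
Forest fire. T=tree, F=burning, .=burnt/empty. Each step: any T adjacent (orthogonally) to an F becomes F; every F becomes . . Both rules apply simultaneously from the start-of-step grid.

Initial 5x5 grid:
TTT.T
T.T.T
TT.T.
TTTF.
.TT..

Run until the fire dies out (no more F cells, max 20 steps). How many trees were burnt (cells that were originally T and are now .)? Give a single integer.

Step 1: +2 fires, +1 burnt (F count now 2)
Step 2: +2 fires, +2 burnt (F count now 2)
Step 3: +3 fires, +2 burnt (F count now 3)
Step 4: +1 fires, +3 burnt (F count now 1)
Step 5: +1 fires, +1 burnt (F count now 1)
Step 6: +1 fires, +1 burnt (F count now 1)
Step 7: +1 fires, +1 burnt (F count now 1)
Step 8: +1 fires, +1 burnt (F count now 1)
Step 9: +1 fires, +1 burnt (F count now 1)
Step 10: +0 fires, +1 burnt (F count now 0)
Fire out after step 10
Initially T: 15, now '.': 23
Total burnt (originally-T cells now '.'): 13

Answer: 13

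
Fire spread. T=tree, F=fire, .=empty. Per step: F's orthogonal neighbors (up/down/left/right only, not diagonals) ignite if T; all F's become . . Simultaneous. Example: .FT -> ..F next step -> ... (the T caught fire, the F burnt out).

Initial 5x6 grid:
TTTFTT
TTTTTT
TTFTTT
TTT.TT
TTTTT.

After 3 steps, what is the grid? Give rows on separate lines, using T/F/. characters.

Step 1: 7 trees catch fire, 2 burn out
  TTF.FT
  TTFFTT
  TF.FTT
  TTF.TT
  TTTTT.
Step 2: 8 trees catch fire, 7 burn out
  TF...F
  TF..FT
  F...FT
  TF..TT
  TTFTT.
Step 3: 8 trees catch fire, 8 burn out
  F.....
  F....F
  .....F
  F...FT
  TF.FT.

F.....
F....F
.....F
F...FT
TF.FT.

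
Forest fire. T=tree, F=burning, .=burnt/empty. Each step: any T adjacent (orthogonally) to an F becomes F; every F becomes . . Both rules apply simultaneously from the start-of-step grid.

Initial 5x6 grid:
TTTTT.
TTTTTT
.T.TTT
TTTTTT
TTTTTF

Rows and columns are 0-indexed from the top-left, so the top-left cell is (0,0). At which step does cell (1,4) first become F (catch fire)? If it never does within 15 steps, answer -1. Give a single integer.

Step 1: cell (1,4)='T' (+2 fires, +1 burnt)
Step 2: cell (1,4)='T' (+3 fires, +2 burnt)
Step 3: cell (1,4)='T' (+4 fires, +3 burnt)
Step 4: cell (1,4)='F' (+4 fires, +4 burnt)
  -> target ignites at step 4
Step 5: cell (1,4)='.' (+4 fires, +4 burnt)
Step 6: cell (1,4)='.' (+4 fires, +4 burnt)
Step 7: cell (1,4)='.' (+2 fires, +4 burnt)
Step 8: cell (1,4)='.' (+2 fires, +2 burnt)
Step 9: cell (1,4)='.' (+1 fires, +2 burnt)
Step 10: cell (1,4)='.' (+0 fires, +1 burnt)
  fire out at step 10

4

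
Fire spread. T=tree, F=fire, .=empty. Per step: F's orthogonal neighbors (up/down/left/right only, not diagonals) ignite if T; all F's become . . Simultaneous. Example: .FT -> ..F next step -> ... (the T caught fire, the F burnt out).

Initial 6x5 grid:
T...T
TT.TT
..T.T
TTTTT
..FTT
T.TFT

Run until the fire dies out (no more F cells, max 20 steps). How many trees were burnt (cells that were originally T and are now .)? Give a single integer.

Answer: 14

Derivation:
Step 1: +4 fires, +2 burnt (F count now 4)
Step 2: +4 fires, +4 burnt (F count now 4)
Step 3: +2 fires, +4 burnt (F count now 2)
Step 4: +1 fires, +2 burnt (F count now 1)
Step 5: +1 fires, +1 burnt (F count now 1)
Step 6: +2 fires, +1 burnt (F count now 2)
Step 7: +0 fires, +2 burnt (F count now 0)
Fire out after step 7
Initially T: 18, now '.': 26
Total burnt (originally-T cells now '.'): 14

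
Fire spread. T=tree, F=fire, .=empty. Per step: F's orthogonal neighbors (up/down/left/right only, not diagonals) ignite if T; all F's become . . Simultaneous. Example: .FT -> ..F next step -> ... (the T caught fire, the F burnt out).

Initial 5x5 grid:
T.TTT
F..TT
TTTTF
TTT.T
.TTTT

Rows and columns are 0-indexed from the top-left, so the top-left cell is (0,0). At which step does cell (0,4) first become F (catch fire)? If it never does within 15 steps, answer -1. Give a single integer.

Step 1: cell (0,4)='T' (+5 fires, +2 burnt)
Step 2: cell (0,4)='F' (+6 fires, +5 burnt)
  -> target ignites at step 2
Step 3: cell (0,4)='.' (+4 fires, +6 burnt)
Step 4: cell (0,4)='.' (+3 fires, +4 burnt)
Step 5: cell (0,4)='.' (+0 fires, +3 burnt)
  fire out at step 5

2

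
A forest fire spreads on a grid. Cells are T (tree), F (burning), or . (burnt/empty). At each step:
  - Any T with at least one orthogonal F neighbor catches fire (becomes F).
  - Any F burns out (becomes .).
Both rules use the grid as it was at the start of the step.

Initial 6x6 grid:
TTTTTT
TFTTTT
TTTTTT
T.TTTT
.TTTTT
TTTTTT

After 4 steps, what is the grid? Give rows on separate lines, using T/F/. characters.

Step 1: 4 trees catch fire, 1 burn out
  TFTTTT
  F.FTTT
  TFTTTT
  T.TTTT
  .TTTTT
  TTTTTT
Step 2: 5 trees catch fire, 4 burn out
  F.FTTT
  ...FTT
  F.FTTT
  T.TTTT
  .TTTTT
  TTTTTT
Step 3: 5 trees catch fire, 5 burn out
  ...FTT
  ....FT
  ...FTT
  F.FTTT
  .TTTTT
  TTTTTT
Step 4: 5 trees catch fire, 5 burn out
  ....FT
  .....F
  ....FT
  ...FTT
  .TFTTT
  TTTTTT

....FT
.....F
....FT
...FTT
.TFTTT
TTTTTT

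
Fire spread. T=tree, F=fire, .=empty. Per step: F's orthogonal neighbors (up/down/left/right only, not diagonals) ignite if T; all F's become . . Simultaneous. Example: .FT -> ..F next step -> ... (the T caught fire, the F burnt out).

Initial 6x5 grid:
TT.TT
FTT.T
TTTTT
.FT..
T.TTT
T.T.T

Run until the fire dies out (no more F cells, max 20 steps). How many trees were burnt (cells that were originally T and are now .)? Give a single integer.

Step 1: +5 fires, +2 burnt (F count now 5)
Step 2: +4 fires, +5 burnt (F count now 4)
Step 3: +3 fires, +4 burnt (F count now 3)
Step 4: +2 fires, +3 burnt (F count now 2)
Step 5: +2 fires, +2 burnt (F count now 2)
Step 6: +1 fires, +2 burnt (F count now 1)
Step 7: +1 fires, +1 burnt (F count now 1)
Step 8: +0 fires, +1 burnt (F count now 0)
Fire out after step 8
Initially T: 20, now '.': 28
Total burnt (originally-T cells now '.'): 18

Answer: 18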